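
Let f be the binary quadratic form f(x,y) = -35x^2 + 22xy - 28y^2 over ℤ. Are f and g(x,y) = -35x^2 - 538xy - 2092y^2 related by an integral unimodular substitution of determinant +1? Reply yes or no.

D₁ = -3436, D₂ = -3436
f is negative-definite; reduce −f:
−f: flip: (35,-22,28)→(28,22,35)
−f: reduced (well bottom): (28,22,35) with a≤c, −a<b≤a
flip sign back: reduced form of f is (-28,-22,-35)
g is negative-definite; reduce −g:
−g: translate: b→-22 (≡538 mod 70), so (35,538,2092)→(35,-22,28)
−g: flip: (35,-22,28)→(28,22,35)
−g: reduced (well bottom): (28,22,35) with a≤c, −a<b≤a
flip sign back: reduced form of g is (-28,-22,-35)
reduced forms (-28, -22, -35) vs (-28, -22, -35) ⇒ equivalent

yes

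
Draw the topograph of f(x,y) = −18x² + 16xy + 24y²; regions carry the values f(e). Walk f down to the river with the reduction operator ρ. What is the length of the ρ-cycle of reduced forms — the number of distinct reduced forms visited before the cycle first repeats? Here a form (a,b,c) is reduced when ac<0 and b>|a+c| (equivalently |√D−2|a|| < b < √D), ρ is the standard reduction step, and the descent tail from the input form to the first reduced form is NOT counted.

D = 1984, ⌊√D⌋ = 44
river: ρ → (24,32,-10)
river: ρ → (-10,28,30)
river: ρ → (30,32,-8)
river: ρ → (-8,32,30)
river: ρ → (30,28,-10)
river: ρ → (-10,32,24)
river: ρ → (24,16,-18)
river: ρ → (-18,20,22)
river: ρ → (22,24,-16)
river: ρ → (-16,40,6)
river: ρ → (6,44,-2)
river: ρ → (-2,44,6)
river: ρ → (6,40,-16)
river: ρ → (-16,24,22)
river: ρ → (22,20,-18)
river: ρ → (-18,16,24)
ρ-cycle length = 16 (tail of 0 descent steps not counted)

16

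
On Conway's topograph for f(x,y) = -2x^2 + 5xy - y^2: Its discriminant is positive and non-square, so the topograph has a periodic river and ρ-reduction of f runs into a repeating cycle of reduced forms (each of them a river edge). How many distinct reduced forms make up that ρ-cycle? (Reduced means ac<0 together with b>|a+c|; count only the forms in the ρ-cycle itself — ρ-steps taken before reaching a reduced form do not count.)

D = 17, ⌊√D⌋ = 4
descent: ρ → (-1,3,2)  [lands on river]
river: ρ → (2,1,-2)
river: ρ → (-2,3,1)
river: ρ → (1,3,-2)
river: ρ → (-2,1,2)
river: ρ → (2,3,-1)
ρ-cycle length = 6 (tail of 1 descent step not counted)

6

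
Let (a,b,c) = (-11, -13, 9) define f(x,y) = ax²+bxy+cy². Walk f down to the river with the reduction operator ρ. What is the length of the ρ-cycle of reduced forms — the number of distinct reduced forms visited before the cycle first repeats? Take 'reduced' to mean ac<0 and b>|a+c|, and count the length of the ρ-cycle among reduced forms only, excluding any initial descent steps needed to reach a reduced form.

D = 565, ⌊√D⌋ = 23
descent: ρ → (9,13,-11)  [lands on river]
river: ρ → (-11,9,11)
river: ρ → (11,13,-9)
river: ρ → (-9,23,1)
river: ρ → (1,23,-9)
river: ρ → (-9,13,11)
river: ρ → (11,9,-11)
river: ρ → (-11,13,9)
river: ρ → (9,23,-1)
river: ρ → (-1,23,9)
ρ-cycle length = 10 (tail of 1 descent step not counted)

10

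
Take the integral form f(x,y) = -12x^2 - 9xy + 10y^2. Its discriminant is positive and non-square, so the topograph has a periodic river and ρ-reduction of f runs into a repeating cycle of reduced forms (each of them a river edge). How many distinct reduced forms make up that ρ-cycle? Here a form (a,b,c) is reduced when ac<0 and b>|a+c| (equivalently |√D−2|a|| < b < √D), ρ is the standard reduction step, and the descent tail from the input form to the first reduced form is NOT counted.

D = 561, ⌊√D⌋ = 23
descent: ρ → (10,9,-12)  [lands on river]
river: ρ → (-12,15,7)
river: ρ → (7,13,-14)
river: ρ → (-14,15,6)
river: ρ → (6,21,-5)
river: ρ → (-5,19,10)
river: ρ → (10,21,-3)
river: ρ → (-3,21,10)
river: ρ → (10,19,-5)
river: ρ → (-5,21,6)
river: ρ → (6,15,-14)
river: ρ → (-14,13,7)
river: ρ → (7,15,-12)
river: ρ → (-12,9,10)
river: ρ → (10,11,-11)
river: ρ → (-11,11,10)
ρ-cycle length = 16 (tail of 1 descent step not counted)

16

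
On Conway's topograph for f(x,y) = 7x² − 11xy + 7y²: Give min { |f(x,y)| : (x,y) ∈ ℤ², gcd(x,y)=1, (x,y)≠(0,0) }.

translate: b→3 (≡-11 mod 14), so (7,-11,7)→(7,3,3)
flip: (7,3,3)→(3,-3,7)
translate: b→3 (≡-3 mod 6), so (3,-3,7)→(3,3,7)
reduced (well bottom): (3,3,7) with a≤c, −a<b≤a
well minimum = a = 3

3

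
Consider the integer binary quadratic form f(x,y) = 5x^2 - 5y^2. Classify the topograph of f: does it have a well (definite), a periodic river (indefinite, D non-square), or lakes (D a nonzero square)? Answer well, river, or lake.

D = b²−4ac = 0² − 4·5·(-5) = 100
D = 10² is a perfect square ⇒ form factors over ℤ ⇒ lakes

lake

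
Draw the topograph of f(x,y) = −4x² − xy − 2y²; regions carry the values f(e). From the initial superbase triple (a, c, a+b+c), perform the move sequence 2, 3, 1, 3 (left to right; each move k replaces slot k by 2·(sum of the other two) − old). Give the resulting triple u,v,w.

start (-4,-2,-7) = (f(1,0),f(0,1),f(1,1))
replace slot 2: 2·((-4)+(-7)) − (-2) = -20 → (-4,-20,-7)
replace slot 3: 2·((-4)+(-20)) − (-7) = -41 → (-4,-20,-41)
replace slot 1: 2·((-20)+(-41)) − (-4) = -118 → (-118,-20,-41)
replace slot 3: 2·((-118)+(-20)) − (-41) = -235 → (-118,-20,-235)

-118,-20,-235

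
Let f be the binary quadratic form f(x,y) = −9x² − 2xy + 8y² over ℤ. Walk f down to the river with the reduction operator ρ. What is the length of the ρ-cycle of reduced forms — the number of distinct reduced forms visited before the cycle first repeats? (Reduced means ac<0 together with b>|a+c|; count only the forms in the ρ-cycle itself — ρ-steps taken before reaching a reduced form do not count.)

D = 292, ⌊√D⌋ = 17
descent: ρ → (8,2,-9)  [lands on river]
river: ρ → (-9,16,1)
river: ρ → (1,16,-9)
river: ρ → (-9,2,8)
river: ρ → (8,14,-3)
river: ρ → (-3,16,3)
river: ρ → (3,14,-8)
river: ρ → (-8,2,9)
river: ρ → (9,16,-1)
river: ρ → (-1,16,9)
river: ρ → (9,2,-8)
river: ρ → (-8,14,3)
river: ρ → (3,16,-3)
river: ρ → (-3,14,8)
ρ-cycle length = 14 (tail of 1 descent step not counted)

14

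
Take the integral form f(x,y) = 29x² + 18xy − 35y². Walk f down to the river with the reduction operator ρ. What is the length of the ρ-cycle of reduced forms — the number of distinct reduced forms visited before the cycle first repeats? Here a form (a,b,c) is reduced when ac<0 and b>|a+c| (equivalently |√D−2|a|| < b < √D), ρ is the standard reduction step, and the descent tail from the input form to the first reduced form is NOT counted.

D = 4384, ⌊√D⌋ = 66
river: ρ → (-35,52,12)
river: ρ → (12,44,-51)
river: ρ → (-51,58,5)
river: ρ → (5,62,-27)
river: ρ → (-27,46,21)
river: ρ → (21,38,-35)
river: ρ → (-35,32,24)
river: ρ → (24,64,-3)
river: ρ → (-3,62,45)
river: ρ → (45,28,-20)
river: ρ → (-20,52,21)
river: ρ → (21,32,-40)
river: ρ → (-40,48,13)
river: ρ → (13,56,-24)
river: ρ → (-24,40,29)
river: ρ → (29,18,-35)
ρ-cycle length = 16 (tail of 0 descent steps not counted)

16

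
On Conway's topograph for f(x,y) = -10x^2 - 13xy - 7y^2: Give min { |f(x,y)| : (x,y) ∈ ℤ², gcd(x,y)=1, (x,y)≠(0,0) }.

translate: b→-7 (≡13 mod 20), so (10,13,7)→(10,-7,4)
flip: (10,-7,4)→(4,7,10)
translate: b→-1 (≡7 mod 8), so (4,7,10)→(4,-1,7)
reduced (well bottom): (4,-1,7) with a≤c, −a<b≤a
well minimum |f| = |-4| = 4 (negative-definite)

4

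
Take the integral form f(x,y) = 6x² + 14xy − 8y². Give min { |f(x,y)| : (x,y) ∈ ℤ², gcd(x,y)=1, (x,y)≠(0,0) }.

river: ρ → (-8,18,2)
river: ρ → (2,18,-8)
river: ρ → (-8,14,6)
river: ρ → (6,10,-12)
river: ρ → (-12,14,4)
river: ρ → (4,18,-4)
river: ρ → (-4,14,12)
river: ρ → (12,10,-6)
river: ρ → (-6,14,8)
river: ρ → (8,18,-2)
river: ρ → (-2,18,8)
river: ρ → (8,14,-6)
river: ρ → (-6,10,12)
river: ρ → (12,14,-4)
river: ρ → (-4,18,4)
river: ρ → (4,14,-12)
river: ρ → (-12,10,6)
river: ρ → (6,14,-8)
closes: descent 0, river 18
min |a| on river = 2

2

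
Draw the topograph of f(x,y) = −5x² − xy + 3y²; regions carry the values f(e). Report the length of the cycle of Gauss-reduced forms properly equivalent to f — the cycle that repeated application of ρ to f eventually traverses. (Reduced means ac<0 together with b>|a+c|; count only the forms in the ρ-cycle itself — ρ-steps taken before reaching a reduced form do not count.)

D = 61, ⌊√D⌋ = 7
descent: ρ → (3,7,-1)  [lands on river]
river: ρ → (-1,7,3)
river: ρ → (3,5,-3)
river: ρ → (-3,7,1)
river: ρ → (1,7,-3)
river: ρ → (-3,5,3)
ρ-cycle length = 6 (tail of 1 descent step not counted)

6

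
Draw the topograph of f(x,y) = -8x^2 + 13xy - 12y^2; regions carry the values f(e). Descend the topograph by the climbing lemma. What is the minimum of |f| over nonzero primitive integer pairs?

translate: b→3 (≡-13 mod 16), so (8,-13,12)→(8,3,7)
flip: (8,3,7)→(7,-3,8)
reduced (well bottom): (7,-3,8) with a≤c, −a<b≤a
well minimum |f| = |-7| = 7 (negative-definite)

7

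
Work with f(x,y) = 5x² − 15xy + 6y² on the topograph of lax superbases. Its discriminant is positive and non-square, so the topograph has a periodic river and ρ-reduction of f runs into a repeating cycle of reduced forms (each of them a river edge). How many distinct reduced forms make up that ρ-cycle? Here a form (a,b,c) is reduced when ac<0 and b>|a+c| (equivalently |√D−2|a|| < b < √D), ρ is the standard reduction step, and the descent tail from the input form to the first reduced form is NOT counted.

D = 105, ⌊√D⌋ = 10
descent: ρ → (6,3,-4)  [lands on river]
river: ρ → (-4,5,5)
river: ρ → (5,5,-4)
river: ρ → (-4,3,6)
river: ρ → (6,9,-1)
river: ρ → (-1,9,6)
ρ-cycle length = 6 (tail of 1 descent step not counted)

6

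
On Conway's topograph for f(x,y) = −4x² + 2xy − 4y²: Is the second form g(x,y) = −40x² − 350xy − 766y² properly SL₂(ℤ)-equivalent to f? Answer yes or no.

D₁ = -60, D₂ = -60
f is negative-definite; reduce −f:
−f: flip: (4,-2,4)→(4,2,4)
−f: reduced (well bottom): (4,2,4) with a≤c, −a<b≤a
flip sign back: reduced form of f is (-4,-2,-4)
g is negative-definite; reduce −g:
−g: translate: b→30 (≡350 mod 80), so (40,350,766)→(40,30,6)
−g: flip: (40,30,6)→(6,-30,40)
−g: translate: b→6 (≡-30 mod 12), so (6,-30,40)→(6,6,4)
−g: flip: (6,6,4)→(4,-6,6)
−g: translate: b→2 (≡-6 mod 8), so (4,-6,6)→(4,2,4)
−g: reduced (well bottom): (4,2,4) with a≤c, −a<b≤a
flip sign back: reduced form of g is (-4,-2,-4)
reduced forms (-4, -2, -4) vs (-4, -2, -4) ⇒ equivalent

yes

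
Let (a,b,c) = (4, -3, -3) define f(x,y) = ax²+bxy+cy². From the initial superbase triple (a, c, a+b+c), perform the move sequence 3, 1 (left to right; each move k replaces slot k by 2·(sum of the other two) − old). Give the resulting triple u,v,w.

start (4,-3,-2) = (f(1,0),f(0,1),f(1,1))
replace slot 3: 2·(4+(-3)) − (-2) = 4 → (4,-3,4)
replace slot 1: 2·((-3)+4) − 4 = -2 → (-2,-3,4)

-2,-3,4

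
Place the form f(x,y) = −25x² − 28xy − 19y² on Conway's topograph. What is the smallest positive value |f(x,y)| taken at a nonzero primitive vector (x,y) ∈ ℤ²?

translate: b→-22 (≡28 mod 50), so (25,28,19)→(25,-22,16)
flip: (25,-22,16)→(16,22,25)
translate: b→-10 (≡22 mod 32), so (16,22,25)→(16,-10,19)
reduced (well bottom): (16,-10,19) with a≤c, −a<b≤a
well minimum |f| = |-16| = 16 (negative-definite)

16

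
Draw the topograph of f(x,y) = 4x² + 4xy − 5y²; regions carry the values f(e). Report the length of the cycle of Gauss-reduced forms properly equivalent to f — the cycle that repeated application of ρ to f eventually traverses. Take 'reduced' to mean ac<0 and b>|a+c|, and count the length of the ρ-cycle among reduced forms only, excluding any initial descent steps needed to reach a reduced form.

D = 96, ⌊√D⌋ = 9
river: ρ → (-5,6,3)
river: ρ → (3,6,-5)
river: ρ → (-5,4,4)
river: ρ → (4,4,-5)
ρ-cycle length = 4 (tail of 0 descent steps not counted)

4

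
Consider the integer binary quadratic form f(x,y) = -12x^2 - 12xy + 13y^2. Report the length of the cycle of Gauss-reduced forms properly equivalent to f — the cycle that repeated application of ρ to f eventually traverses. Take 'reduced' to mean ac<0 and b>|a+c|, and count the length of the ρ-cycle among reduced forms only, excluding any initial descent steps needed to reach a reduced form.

D = 768, ⌊√D⌋ = 27
descent: ρ → (13,12,-12)  [lands on river]
river: ρ → (-12,12,13)
river: ρ → (13,14,-11)
river: ρ → (-11,8,16)
river: ρ → (16,24,-3)
river: ρ → (-3,24,16)
river: ρ → (16,8,-11)
river: ρ → (-11,14,13)
ρ-cycle length = 8 (tail of 1 descent step not counted)

8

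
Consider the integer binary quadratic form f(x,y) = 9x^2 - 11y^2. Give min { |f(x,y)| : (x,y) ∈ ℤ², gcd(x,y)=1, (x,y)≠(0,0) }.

descent: ρ → (-11,0,9)
descent: ρ → (9,18,-2)  [lands on river]
river: ρ → (-2,18,9)
closes: descent 2, river 2
min |a| on river = 2

2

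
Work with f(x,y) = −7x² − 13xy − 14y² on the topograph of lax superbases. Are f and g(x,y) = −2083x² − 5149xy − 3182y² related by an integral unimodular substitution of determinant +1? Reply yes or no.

D₁ = -223, D₂ = -223
f is negative-definite; reduce −f:
−f: translate: b→-1 (≡13 mod 14), so (7,13,14)→(7,-1,8)
−f: reduced (well bottom): (7,-1,8) with a≤c, −a<b≤a
flip sign back: reduced form of f is (-7,1,-8)
g is negative-definite; reduce −g:
−g: translate: b→983 (≡5149 mod 4166), so (2083,5149,3182)→(2083,983,116)
−g: flip: (2083,983,116)→(116,-983,2083)
−g: translate: b→-55 (≡-983 mod 232), so (116,-983,2083)→(116,-55,7)
−g: flip: (116,-55,7)→(7,55,116)
−g: translate: b→-1 (≡55 mod 14), so (7,55,116)→(7,-1,8)
−g: reduced (well bottom): (7,-1,8) with a≤c, −a<b≤a
flip sign back: reduced form of g is (-7,1,-8)
reduced forms (-7, 1, -8) vs (-7, 1, -8) ⇒ equivalent

yes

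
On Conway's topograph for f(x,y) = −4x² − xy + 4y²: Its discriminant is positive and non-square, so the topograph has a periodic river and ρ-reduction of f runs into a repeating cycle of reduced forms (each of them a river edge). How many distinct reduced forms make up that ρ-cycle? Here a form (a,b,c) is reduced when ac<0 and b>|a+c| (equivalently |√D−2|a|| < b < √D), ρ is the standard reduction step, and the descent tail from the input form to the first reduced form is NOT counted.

D = 65, ⌊√D⌋ = 8
descent: ρ → (4,1,-4)  [lands on river]
river: ρ → (-4,7,1)
river: ρ → (1,7,-4)
river: ρ → (-4,1,4)
river: ρ → (4,7,-1)
river: ρ → (-1,7,4)
ρ-cycle length = 6 (tail of 1 descent step not counted)

6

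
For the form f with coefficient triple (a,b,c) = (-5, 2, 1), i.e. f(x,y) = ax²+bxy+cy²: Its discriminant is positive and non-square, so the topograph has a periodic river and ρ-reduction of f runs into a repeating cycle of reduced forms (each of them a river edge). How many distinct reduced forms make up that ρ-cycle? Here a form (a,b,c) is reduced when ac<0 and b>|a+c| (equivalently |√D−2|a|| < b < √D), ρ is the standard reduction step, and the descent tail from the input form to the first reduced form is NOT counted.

D = 24, ⌊√D⌋ = 4
descent: ρ → (1,4,-2)  [lands on river]
river: ρ → (-2,4,1)
ρ-cycle length = 2 (tail of 1 descent step not counted)

2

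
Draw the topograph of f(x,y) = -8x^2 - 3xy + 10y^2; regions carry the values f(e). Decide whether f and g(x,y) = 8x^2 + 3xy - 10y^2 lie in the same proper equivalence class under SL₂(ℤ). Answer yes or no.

D₁ = 329, D₂ = 329
river cycle of f (length 16): (10, 3, -8), (-8, 13, 5), (5, 17, -2), (-2, 15, 13), (13, 11, -4), (-4, 13, 10), (10, 7, -7), (-7, 7, 10), (10, 13, -4), (-4, 11, 13), … (6 more)
river cycle of g (length 16): (-10, 17, 1), (1, 17, -10), (-10, 3, 8), (8, 13, -5), (-5, 17, 2), (2, 15, -13), (-13, 11, 4), (4, 13, -10), (-10, 7, 7), (7, 7, -10), … (6 more)
cycles differ ⇒ inequivalent

no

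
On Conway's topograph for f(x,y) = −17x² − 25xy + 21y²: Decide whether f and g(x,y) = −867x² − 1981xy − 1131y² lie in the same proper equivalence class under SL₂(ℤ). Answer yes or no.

D₁ = 2053, D₂ = 2053
river cycle of f (length 42): (21, 25, -17), (-17, 43, 3), (3, 41, -31), (-31, 21, 13), (13, 31, -21), (-21, 11, 23), (23, 35, -9), (-9, 37, 19), (19, 39, -7), (-7, 45, 1), … (32 more)
river cycle of g (length 42): (-17, 43, 3), (3, 41, -31), (-31, 21, 13), (13, 31, -21), (-21, 11, 23), (23, 35, -9), (-9, 37, 19), (19, 39, -7), (-7, 45, 1), (1, 45, -7), … (32 more)
cycles coincide ⇒ equivalent

yes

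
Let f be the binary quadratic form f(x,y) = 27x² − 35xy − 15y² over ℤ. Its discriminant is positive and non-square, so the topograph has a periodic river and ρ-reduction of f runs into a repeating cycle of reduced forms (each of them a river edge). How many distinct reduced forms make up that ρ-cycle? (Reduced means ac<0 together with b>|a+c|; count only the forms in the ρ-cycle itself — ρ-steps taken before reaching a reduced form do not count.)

D = 2845, ⌊√D⌋ = 53
descent: ρ → (-15,35,27)  [lands on river]
river: ρ → (27,19,-23)
river: ρ → (-23,27,23)
river: ρ → (23,19,-27)
river: ρ → (-27,35,15)
river: ρ → (15,25,-37)
river: ρ → (-37,49,3)
river: ρ → (3,53,-3)
river: ρ → (-3,49,37)
river: ρ → (37,25,-15)
ρ-cycle length = 10 (tail of 1 descent step not counted)

10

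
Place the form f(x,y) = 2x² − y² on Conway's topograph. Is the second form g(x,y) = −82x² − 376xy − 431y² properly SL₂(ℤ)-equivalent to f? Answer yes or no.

D₁ = 8, D₂ = 8
river cycle of f (length 2): (-1, 2, 1), (1, 2, -1)
river cycle of g (length 2): (-1, 2, 1), (1, 2, -1)
cycles coincide ⇒ equivalent

yes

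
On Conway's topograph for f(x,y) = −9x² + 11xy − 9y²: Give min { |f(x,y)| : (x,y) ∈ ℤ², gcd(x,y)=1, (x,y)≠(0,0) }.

translate: b→7 (≡-11 mod 18), so (9,-11,9)→(9,7,7)
flip: (9,7,7)→(7,-7,9)
translate: b→7 (≡-7 mod 14), so (7,-7,9)→(7,7,9)
reduced (well bottom): (7,7,9) with a≤c, −a<b≤a
well minimum |f| = |-7| = 7 (negative-definite)

7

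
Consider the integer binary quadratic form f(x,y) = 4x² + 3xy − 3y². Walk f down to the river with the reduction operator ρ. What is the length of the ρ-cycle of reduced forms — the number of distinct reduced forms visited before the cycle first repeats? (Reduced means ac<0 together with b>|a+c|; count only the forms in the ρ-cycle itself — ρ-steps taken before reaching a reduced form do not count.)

D = 57, ⌊√D⌋ = 7
river: ρ → (-3,3,4)
river: ρ → (4,5,-2)
river: ρ → (-2,7,1)
river: ρ → (1,7,-2)
river: ρ → (-2,5,4)
river: ρ → (4,3,-3)
ρ-cycle length = 6 (tail of 0 descent steps not counted)

6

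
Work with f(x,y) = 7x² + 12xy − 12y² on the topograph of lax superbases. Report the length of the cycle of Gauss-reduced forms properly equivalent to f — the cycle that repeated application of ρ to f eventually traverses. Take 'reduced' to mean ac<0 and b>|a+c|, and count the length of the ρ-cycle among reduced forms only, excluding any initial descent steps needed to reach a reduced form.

D = 480, ⌊√D⌋ = 21
river: ρ → (-12,12,7)
river: ρ → (7,16,-8)
river: ρ → (-8,16,7)
river: ρ → (7,12,-12)
ρ-cycle length = 4 (tail of 0 descent steps not counted)

4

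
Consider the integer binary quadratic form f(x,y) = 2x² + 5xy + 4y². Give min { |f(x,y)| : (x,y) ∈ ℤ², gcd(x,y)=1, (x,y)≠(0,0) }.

translate: b→1 (≡5 mod 4), so (2,5,4)→(2,1,1)
flip: (2,1,1)→(1,-1,2)
translate: b→1 (≡-1 mod 2), so (1,-1,2)→(1,1,2)
reduced (well bottom): (1,1,2) with a≤c, −a<b≤a
well minimum = a = 1

1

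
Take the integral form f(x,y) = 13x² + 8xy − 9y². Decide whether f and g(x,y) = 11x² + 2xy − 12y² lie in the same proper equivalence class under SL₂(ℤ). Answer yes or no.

D₁ = 532, D₂ = 532
river cycle of f (length 16): (-9, 10, 12), (12, 14, -7), (-7, 14, 12), (12, 10, -9), (-9, 8, 13), (13, 18, -4), (-4, 22, 3), (3, 20, -11), (-11, 2, 12), (12, 22, -1), … (6 more)
river cycle of g (length 16): (-12, 22, 1), (1, 22, -12), (-12, 2, 11), (11, 20, -3), (-3, 22, 4), (4, 18, -13), (-13, 8, 9), (9, 10, -12), (-12, 14, 7), (7, 14, -12), … (6 more)
cycles differ ⇒ inequivalent

no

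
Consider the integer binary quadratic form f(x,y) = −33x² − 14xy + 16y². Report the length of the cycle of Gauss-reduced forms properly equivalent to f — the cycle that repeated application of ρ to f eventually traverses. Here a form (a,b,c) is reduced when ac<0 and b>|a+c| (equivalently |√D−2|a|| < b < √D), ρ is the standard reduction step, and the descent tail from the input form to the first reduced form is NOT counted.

D = 2308, ⌊√D⌋ = 48
descent: ρ → (16,46,-3)  [lands on river]
river: ρ → (-3,44,31)
river: ρ → (31,18,-16)
river: ρ → (-16,46,3)
river: ρ → (3,44,-31)
river: ρ → (-31,18,16)
ρ-cycle length = 6 (tail of 1 descent step not counted)

6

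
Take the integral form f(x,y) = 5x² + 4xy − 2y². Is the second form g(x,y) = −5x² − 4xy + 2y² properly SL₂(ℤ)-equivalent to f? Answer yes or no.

D₁ = 56, D₂ = 56
river cycle of f (length 4): (-2, 4, 5), (5, 6, -1), (-1, 6, 5), (5, 4, -2)
river cycle of g (length 4): (2, 4, -5), (-5, 6, 1), (1, 6, -5), (-5, 4, 2)
cycles differ ⇒ inequivalent

no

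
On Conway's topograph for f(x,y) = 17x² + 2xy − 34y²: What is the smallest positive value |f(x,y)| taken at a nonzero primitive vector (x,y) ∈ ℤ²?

descent: ρ → (-34,-2,17)
descent: ρ → (17,36,-15)  [lands on river]
river: ρ → (-15,24,29)
river: ρ → (29,34,-10)
river: ρ → (-10,46,5)
river: ρ → (5,44,-19)
river: ρ → (-19,32,17)
closes: descent 2, river 6
min |a| on river = 5

5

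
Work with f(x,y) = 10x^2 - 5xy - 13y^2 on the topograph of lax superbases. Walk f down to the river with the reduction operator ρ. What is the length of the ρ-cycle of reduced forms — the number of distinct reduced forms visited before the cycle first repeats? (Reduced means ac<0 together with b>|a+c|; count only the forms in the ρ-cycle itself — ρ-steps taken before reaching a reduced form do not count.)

D = 545, ⌊√D⌋ = 23
descent: ρ → (-13,5,10)  [lands on river]
river: ρ → (10,15,-8)
river: ρ → (-8,17,8)
river: ρ → (8,15,-10)
river: ρ → (-10,5,13)
river: ρ → (13,21,-2)
river: ρ → (-2,23,2)
river: ρ → (2,21,-13)
ρ-cycle length = 8 (tail of 1 descent step not counted)

8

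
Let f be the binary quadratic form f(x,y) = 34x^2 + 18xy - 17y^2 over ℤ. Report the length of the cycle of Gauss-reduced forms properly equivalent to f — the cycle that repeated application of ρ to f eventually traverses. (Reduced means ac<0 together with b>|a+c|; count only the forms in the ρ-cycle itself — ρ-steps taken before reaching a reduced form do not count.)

D = 2636, ⌊√D⌋ = 51
river: ρ → (-17,50,2)
river: ρ → (2,50,-17)
river: ρ → (-17,18,34)
river: ρ → (34,50,-1)
river: ρ → (-1,50,34)
river: ρ → (34,18,-17)
ρ-cycle length = 6 (tail of 0 descent steps not counted)

6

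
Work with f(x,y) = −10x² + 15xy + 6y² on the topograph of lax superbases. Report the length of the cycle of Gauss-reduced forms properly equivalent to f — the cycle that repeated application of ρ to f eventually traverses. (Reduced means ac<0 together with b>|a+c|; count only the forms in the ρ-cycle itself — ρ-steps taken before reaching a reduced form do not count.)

D = 465, ⌊√D⌋ = 21
river: ρ → (6,21,-1)
river: ρ → (-1,21,6)
river: ρ → (6,15,-10)
river: ρ → (-10,5,11)
river: ρ → (11,17,-4)
river: ρ → (-4,15,15)
river: ρ → (15,15,-4)
river: ρ → (-4,17,11)
river: ρ → (11,5,-10)
river: ρ → (-10,15,6)
ρ-cycle length = 10 (tail of 0 descent steps not counted)

10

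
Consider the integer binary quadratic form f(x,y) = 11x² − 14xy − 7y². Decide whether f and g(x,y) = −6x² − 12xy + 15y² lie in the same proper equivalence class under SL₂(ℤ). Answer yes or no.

D₁ = 504, D₂ = 504
river cycle of f (length 10): (-7, 14, 11), (11, 8, -10), (-10, 12, 9), (9, 6, -13), (-13, 20, 2), (2, 20, -13), (-13, 6, 9), (9, 12, -10), (-10, 8, 11), (11, 14, -7)
river cycle of g (length 4): (15, 12, -6), (-6, 12, 15), (15, 18, -3), (-3, 18, 15)
cycles differ ⇒ inequivalent

no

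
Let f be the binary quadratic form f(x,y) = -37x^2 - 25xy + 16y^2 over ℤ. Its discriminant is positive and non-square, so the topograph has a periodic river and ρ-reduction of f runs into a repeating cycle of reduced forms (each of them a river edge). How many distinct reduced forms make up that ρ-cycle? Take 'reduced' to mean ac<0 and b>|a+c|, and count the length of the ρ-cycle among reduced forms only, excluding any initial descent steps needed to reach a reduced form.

D = 2993, ⌊√D⌋ = 54
descent: ρ → (16,25,-37)  [lands on river]
river: ρ → (-37,49,4)
river: ρ → (4,47,-49)
river: ρ → (-49,51,2)
river: ρ → (2,53,-23)
river: ρ → (-23,39,16)
ρ-cycle length = 6 (tail of 1 descent step not counted)

6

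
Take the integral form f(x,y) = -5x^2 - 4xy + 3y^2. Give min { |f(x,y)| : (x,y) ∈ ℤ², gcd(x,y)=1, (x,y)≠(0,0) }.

descent: ρ → (3,4,-5)  [lands on river]
river: ρ → (-5,6,2)
river: ρ → (2,6,-5)
river: ρ → (-5,4,3)
river: ρ → (3,8,-1)
river: ρ → (-1,8,3)
closes: descent 1, river 6
min |a| on river = 1

1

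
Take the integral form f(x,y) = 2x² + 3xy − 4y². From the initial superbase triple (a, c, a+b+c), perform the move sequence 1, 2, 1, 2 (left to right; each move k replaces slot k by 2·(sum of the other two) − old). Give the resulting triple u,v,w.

start (2,-4,1) = (f(1,0),f(0,1),f(1,1))
replace slot 1: 2·((-4)+1) − 2 = -8 → (-8,-4,1)
replace slot 2: 2·((-8)+1) − (-4) = -10 → (-8,-10,1)
replace slot 1: 2·((-10)+1) − (-8) = -10 → (-10,-10,1)
replace slot 2: 2·((-10)+1) − (-10) = -8 → (-10,-8,1)

-10,-8,1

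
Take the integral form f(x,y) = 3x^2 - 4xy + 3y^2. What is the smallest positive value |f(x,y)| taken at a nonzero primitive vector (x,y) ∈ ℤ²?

translate: b→2 (≡-4 mod 6), so (3,-4,3)→(3,2,2)
flip: (3,2,2)→(2,-2,3)
translate: b→2 (≡-2 mod 4), so (2,-2,3)→(2,2,3)
reduced (well bottom): (2,2,3) with a≤c, −a<b≤a
well minimum = a = 2

2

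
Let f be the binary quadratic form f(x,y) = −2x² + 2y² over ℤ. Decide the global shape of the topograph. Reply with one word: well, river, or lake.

D = b²−4ac = 0² − 4·(-2)·2 = 16
D = 4² is a perfect square ⇒ form factors over ℤ ⇒ lakes

lake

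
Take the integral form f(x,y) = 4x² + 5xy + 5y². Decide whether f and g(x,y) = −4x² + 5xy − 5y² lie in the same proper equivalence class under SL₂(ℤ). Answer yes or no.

D₁ = -55, D₂ = -55
f: translate: b→-3 (≡5 mod 8), so (4,5,5)→(4,-3,4)
f: flip: (4,-3,4)→(4,3,4)
f: reduced (well bottom): (4,3,4) with a≤c, −a<b≤a
g is negative-definite; reduce −g:
−g: translate: b→3 (≡-5 mod 8), so (4,-5,5)→(4,3,4)
−g: reduced (well bottom): (4,3,4) with a≤c, −a<b≤a
flip sign back: reduced form of g is (-4,-3,-4)
reduced forms (4, 3, 4) vs (-4, -3, -4) ⇒ inequivalent

no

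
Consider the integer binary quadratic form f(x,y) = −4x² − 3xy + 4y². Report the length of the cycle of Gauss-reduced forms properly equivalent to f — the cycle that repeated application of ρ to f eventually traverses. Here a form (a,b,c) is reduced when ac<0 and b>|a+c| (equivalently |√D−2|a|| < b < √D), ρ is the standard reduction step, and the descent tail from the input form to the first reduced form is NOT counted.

D = 73, ⌊√D⌋ = 8
descent: ρ → (4,3,-4)  [lands on river]
river: ρ → (-4,5,3)
river: ρ → (3,7,-2)
river: ρ → (-2,5,6)
river: ρ → (6,7,-1)
river: ρ → (-1,7,6)
river: ρ → (6,5,-2)
river: ρ → (-2,7,3)
river: ρ → (3,5,-4)
river: ρ → (-4,3,4)
river: ρ → (4,5,-3)
river: ρ → (-3,7,2)
river: ρ → (2,5,-6)
river: ρ → (-6,7,1)
river: ρ → (1,7,-6)
river: ρ → (-6,5,2)
river: ρ → (2,7,-3)
river: ρ → (-3,5,4)
ρ-cycle length = 18 (tail of 1 descent step not counted)

18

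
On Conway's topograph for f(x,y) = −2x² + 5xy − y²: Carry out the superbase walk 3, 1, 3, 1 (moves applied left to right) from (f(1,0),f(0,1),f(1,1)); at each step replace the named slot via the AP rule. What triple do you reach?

start (-2,-1,2) = (f(1,0),f(0,1),f(1,1))
replace slot 3: 2·((-2)+(-1)) − 2 = -8 → (-2,-1,-8)
replace slot 1: 2·((-1)+(-8)) − (-2) = -16 → (-16,-1,-8)
replace slot 3: 2·((-16)+(-1)) − (-8) = -26 → (-16,-1,-26)
replace slot 1: 2·((-1)+(-26)) − (-16) = -38 → (-38,-1,-26)

-38,-1,-26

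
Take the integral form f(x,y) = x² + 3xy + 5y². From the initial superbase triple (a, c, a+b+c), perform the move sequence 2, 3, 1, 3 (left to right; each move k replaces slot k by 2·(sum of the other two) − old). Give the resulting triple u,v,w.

start (1,5,9) = (f(1,0),f(0,1),f(1,1))
replace slot 2: 2·(1+9) − 5 = 15 → (1,15,9)
replace slot 3: 2·(1+15) − 9 = 23 → (1,15,23)
replace slot 1: 2·(15+23) − 1 = 75 → (75,15,23)
replace slot 3: 2·(75+15) − 23 = 157 → (75,15,157)

75,15,157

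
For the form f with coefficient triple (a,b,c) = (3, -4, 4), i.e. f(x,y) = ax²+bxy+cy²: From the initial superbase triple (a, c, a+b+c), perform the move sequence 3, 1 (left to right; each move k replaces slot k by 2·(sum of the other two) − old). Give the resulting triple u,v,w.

start (3,4,3) = (f(1,0),f(0,1),f(1,1))
replace slot 3: 2·(3+4) − 3 = 11 → (3,4,11)
replace slot 1: 2·(4+11) − 3 = 27 → (27,4,11)

27,4,11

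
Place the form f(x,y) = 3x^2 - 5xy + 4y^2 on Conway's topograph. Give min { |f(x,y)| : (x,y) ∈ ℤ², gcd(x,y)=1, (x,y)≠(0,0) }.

translate: b→1 (≡-5 mod 6), so (3,-5,4)→(3,1,2)
flip: (3,1,2)→(2,-1,3)
reduced (well bottom): (2,-1,3) with a≤c, −a<b≤a
well minimum = a = 2

2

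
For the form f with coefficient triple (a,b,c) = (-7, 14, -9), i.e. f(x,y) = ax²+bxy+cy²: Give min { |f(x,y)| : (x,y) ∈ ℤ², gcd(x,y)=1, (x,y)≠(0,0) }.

translate: b→0 (≡-14 mod 14), so (7,-14,9)→(7,0,2)
flip: (7,0,2)→(2,0,7)
reduced (well bottom): (2,0,7) with a≤c, −a<b≤a
well minimum |f| = |-2| = 2 (negative-definite)

2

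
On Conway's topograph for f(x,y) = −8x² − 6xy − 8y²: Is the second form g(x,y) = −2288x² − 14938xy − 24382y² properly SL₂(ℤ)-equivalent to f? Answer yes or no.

D₁ = -220, D₂ = -220
f is negative-definite; reduce −f:
−f: reduced (well bottom): (8,6,8) with a≤c, −a<b≤a
flip sign back: reduced form of f is (-8,-6,-8)
g is negative-definite; reduce −g:
−g: translate: b→1210 (≡14938 mod 4576), so (2288,14938,24382)→(2288,1210,160)
−g: flip: (2288,1210,160)→(160,-1210,2288)
−g: translate: b→70 (≡-1210 mod 320), so (160,-1210,2288)→(160,70,8)
−g: flip: (160,70,8)→(8,-70,160)
−g: translate: b→-6 (≡-70 mod 16), so (8,-70,160)→(8,-6,8)
−g: flip: (8,-6,8)→(8,6,8)
−g: reduced (well bottom): (8,6,8) with a≤c, −a<b≤a
flip sign back: reduced form of g is (-8,-6,-8)
reduced forms (-8, -6, -8) vs (-8, -6, -8) ⇒ equivalent

yes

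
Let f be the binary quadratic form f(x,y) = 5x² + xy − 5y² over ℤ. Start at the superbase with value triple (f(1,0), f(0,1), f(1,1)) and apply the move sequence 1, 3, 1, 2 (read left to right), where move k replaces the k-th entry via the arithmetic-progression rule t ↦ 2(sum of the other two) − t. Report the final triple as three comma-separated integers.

start (5,-5,1) = (f(1,0),f(0,1),f(1,1))
replace slot 1: 2·((-5)+1) − 5 = -13 → (-13,-5,1)
replace slot 3: 2·((-13)+(-5)) − 1 = -37 → (-13,-5,-37)
replace slot 1: 2·((-5)+(-37)) − (-13) = -71 → (-71,-5,-37)
replace slot 2: 2·((-71)+(-37)) − (-5) = -211 → (-71,-211,-37)

-71,-211,-37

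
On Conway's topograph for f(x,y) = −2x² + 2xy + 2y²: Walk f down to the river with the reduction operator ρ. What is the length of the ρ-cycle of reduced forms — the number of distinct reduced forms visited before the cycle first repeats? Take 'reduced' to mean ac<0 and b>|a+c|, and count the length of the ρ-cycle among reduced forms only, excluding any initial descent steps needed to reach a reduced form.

D = 20, ⌊√D⌋ = 4
river: ρ → (2,2,-2)
river: ρ → (-2,2,2)
ρ-cycle length = 2 (tail of 0 descent steps not counted)

2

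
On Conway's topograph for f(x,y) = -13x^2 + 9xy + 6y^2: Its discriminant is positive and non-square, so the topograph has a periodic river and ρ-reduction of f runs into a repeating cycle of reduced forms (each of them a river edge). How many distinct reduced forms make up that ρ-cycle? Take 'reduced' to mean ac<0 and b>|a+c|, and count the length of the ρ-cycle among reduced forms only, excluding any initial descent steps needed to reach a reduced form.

D = 393, ⌊√D⌋ = 19
river: ρ → (6,15,-7)
river: ρ → (-7,13,8)
river: ρ → (8,19,-1)
river: ρ → (-1,19,8)
river: ρ → (8,13,-7)
river: ρ → (-7,15,6)
river: ρ → (6,9,-13)
river: ρ → (-13,17,2)
river: ρ → (2,19,-4)
river: ρ → (-4,13,14)
river: ρ → (14,15,-3)
river: ρ → (-3,15,14)
river: ρ → (14,13,-4)
river: ρ → (-4,19,2)
river: ρ → (2,17,-13)
river: ρ → (-13,9,6)
ρ-cycle length = 16 (tail of 0 descent steps not counted)

16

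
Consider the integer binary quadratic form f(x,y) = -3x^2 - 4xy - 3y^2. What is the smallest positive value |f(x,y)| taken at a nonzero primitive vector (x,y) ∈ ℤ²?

translate: b→-2 (≡4 mod 6), so (3,4,3)→(3,-2,2)
flip: (3,-2,2)→(2,2,3)
reduced (well bottom): (2,2,3) with a≤c, −a<b≤a
well minimum |f| = |-2| = 2 (negative-definite)

2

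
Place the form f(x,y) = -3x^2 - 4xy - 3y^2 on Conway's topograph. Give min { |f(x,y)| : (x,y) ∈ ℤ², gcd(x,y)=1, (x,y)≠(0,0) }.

translate: b→-2 (≡4 mod 6), so (3,4,3)→(3,-2,2)
flip: (3,-2,2)→(2,2,3)
reduced (well bottom): (2,2,3) with a≤c, −a<b≤a
well minimum |f| = |-2| = 2 (negative-definite)

2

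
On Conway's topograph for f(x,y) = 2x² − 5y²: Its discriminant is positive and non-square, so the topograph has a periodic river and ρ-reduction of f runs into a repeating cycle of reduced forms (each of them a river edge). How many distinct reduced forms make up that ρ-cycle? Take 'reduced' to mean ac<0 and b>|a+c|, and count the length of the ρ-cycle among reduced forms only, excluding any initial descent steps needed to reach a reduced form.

D = 40, ⌊√D⌋ = 6
descent: ρ → (-5,0,2)
descent: ρ → (2,4,-3)  [lands on river]
river: ρ → (-3,2,3)
river: ρ → (3,4,-2)
river: ρ → (-2,4,3)
river: ρ → (3,2,-3)
river: ρ → (-3,4,2)
ρ-cycle length = 6 (tail of 2 descent steps not counted)

6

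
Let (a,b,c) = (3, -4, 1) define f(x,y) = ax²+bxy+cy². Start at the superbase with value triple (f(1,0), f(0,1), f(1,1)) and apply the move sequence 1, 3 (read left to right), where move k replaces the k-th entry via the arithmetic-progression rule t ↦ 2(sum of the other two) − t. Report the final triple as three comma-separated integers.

start (3,1,0) = (f(1,0),f(0,1),f(1,1))
replace slot 1: 2·(1+0) − 3 = -1 → (-1,1,0)
replace slot 3: 2·((-1)+1) − 0 = 0 → (-1,1,0)

-1,1,0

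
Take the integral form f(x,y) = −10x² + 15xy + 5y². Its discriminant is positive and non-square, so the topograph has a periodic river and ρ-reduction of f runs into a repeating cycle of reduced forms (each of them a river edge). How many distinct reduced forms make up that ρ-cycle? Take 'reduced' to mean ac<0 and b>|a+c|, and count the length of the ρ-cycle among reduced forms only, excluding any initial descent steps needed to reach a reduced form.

D = 425, ⌊√D⌋ = 20
river: ρ → (5,15,-10)
river: ρ → (-10,5,10)
river: ρ → (10,15,-5)
river: ρ → (-5,15,10)
river: ρ → (10,5,-10)
river: ρ → (-10,15,5)
ρ-cycle length = 6 (tail of 0 descent steps not counted)

6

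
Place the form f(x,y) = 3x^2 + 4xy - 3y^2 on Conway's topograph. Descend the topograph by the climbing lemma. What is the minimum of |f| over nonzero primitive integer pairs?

river: ρ → (-3,2,4)
river: ρ → (4,6,-1)
river: ρ → (-1,6,4)
river: ρ → (4,2,-3)
river: ρ → (-3,4,3)
river: ρ → (3,2,-4)
river: ρ → (-4,6,1)
river: ρ → (1,6,-4)
river: ρ → (-4,2,3)
river: ρ → (3,4,-3)
closes: descent 0, river 10
min |a| on river = 1

1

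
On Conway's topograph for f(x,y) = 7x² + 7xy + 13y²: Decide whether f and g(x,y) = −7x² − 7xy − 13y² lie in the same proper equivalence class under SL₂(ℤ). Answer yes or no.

D₁ = -315, D₂ = -315
f: reduced (well bottom): (7,7,13) with a≤c, −a<b≤a
g is negative-definite; reduce −g:
−g: reduced (well bottom): (7,7,13) with a≤c, −a<b≤a
flip sign back: reduced form of g is (-7,-7,-13)
reduced forms (7, 7, 13) vs (-7, -7, -13) ⇒ inequivalent

no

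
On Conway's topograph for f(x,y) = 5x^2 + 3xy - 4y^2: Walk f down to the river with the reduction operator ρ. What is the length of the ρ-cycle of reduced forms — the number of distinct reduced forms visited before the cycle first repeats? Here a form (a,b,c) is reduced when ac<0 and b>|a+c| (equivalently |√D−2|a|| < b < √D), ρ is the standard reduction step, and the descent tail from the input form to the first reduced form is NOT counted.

D = 89, ⌊√D⌋ = 9
river: ρ → (-4,5,4)
river: ρ → (4,3,-5)
river: ρ → (-5,7,2)
river: ρ → (2,9,-1)
river: ρ → (-1,9,2)
river: ρ → (2,7,-5)
river: ρ → (-5,3,4)
river: ρ → (4,5,-4)
river: ρ → (-4,3,5)
river: ρ → (5,7,-2)
river: ρ → (-2,9,1)
river: ρ → (1,9,-2)
river: ρ → (-2,7,5)
river: ρ → (5,3,-4)
ρ-cycle length = 14 (tail of 0 descent steps not counted)

14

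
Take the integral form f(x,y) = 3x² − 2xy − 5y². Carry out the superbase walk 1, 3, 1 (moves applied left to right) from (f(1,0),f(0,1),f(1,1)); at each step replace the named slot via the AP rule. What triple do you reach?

start (3,-5,-4) = (f(1,0),f(0,1),f(1,1))
replace slot 1: 2·((-5)+(-4)) − 3 = -21 → (-21,-5,-4)
replace slot 3: 2·((-21)+(-5)) − (-4) = -48 → (-21,-5,-48)
replace slot 1: 2·((-5)+(-48)) − (-21) = -85 → (-85,-5,-48)

-85,-5,-48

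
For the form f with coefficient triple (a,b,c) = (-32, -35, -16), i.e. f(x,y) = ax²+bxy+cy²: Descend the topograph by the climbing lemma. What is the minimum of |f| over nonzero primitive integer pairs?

translate: b→-29 (≡35 mod 64), so (32,35,16)→(32,-29,13)
flip: (32,-29,13)→(13,29,32)
translate: b→3 (≡29 mod 26), so (13,29,32)→(13,3,16)
reduced (well bottom): (13,3,16) with a≤c, −a<b≤a
well minimum |f| = |-13| = 13 (negative-definite)

13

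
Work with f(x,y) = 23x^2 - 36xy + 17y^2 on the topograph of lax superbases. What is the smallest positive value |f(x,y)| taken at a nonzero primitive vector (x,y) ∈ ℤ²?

translate: b→10 (≡-36 mod 46), so (23,-36,17)→(23,10,4)
flip: (23,10,4)→(4,-10,23)
translate: b→-2 (≡-10 mod 8), so (4,-10,23)→(4,-2,17)
reduced (well bottom): (4,-2,17) with a≤c, −a<b≤a
well minimum = a = 4

4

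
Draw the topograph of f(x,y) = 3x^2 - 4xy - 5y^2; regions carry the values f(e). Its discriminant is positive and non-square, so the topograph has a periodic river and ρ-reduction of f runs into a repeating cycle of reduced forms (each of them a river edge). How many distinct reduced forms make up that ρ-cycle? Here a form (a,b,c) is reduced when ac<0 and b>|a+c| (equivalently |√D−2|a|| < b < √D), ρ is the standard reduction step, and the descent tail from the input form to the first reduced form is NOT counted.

D = 76, ⌊√D⌋ = 8
descent: ρ → (-5,4,3)  [lands on river]
river: ρ → (3,8,-1)
river: ρ → (-1,8,3)
river: ρ → (3,4,-5)
river: ρ → (-5,6,2)
river: ρ → (2,6,-5)
ρ-cycle length = 6 (tail of 1 descent step not counted)

6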